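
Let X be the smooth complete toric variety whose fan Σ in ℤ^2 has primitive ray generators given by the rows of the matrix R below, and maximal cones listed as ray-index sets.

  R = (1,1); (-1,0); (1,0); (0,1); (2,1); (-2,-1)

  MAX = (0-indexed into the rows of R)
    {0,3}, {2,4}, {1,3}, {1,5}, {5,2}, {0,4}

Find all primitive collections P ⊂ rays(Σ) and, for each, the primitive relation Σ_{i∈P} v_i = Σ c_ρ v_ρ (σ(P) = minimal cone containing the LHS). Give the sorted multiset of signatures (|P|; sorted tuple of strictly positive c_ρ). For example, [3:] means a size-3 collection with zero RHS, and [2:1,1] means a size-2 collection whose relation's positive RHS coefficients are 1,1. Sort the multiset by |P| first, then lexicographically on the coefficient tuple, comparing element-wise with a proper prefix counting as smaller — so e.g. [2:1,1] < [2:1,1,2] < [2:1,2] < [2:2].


|primitive collections| = 9. Relations:

  P={1,2}:  v_{1} + v_{2} = 0 ; sig = [2:]
  P={4,5}:  v_{4} + v_{5} = 0 ; sig = [2:]
  P={0,1}:  v_{0} + v_{1} = v_{3} ; sig = [2:1]
  P={0,2}:  v_{0} + v_{2} = v_{4} ; sig = [2:1]
  P={0,5}:  v_{0} + v_{5} = v_{1} ; sig = [2:1]
  P={1,4}:  v_{1} + v_{4} = v_{0} ; sig = [2:1]
  P={2,3}:  v_{2} + v_{3} = v_{0} ; sig = [2:1]
  P={3,4}:  v_{3} + v_{4} = 2·v_{0} ; sig = [2:2]
  P={3,5}:  v_{3} + v_{5} = 2·v_{1} ; sig = [2:2]

Hence PRS(X_Σ) =
{ [2:] ×2,  [2:1] ×5,  [2:2] ×2 }


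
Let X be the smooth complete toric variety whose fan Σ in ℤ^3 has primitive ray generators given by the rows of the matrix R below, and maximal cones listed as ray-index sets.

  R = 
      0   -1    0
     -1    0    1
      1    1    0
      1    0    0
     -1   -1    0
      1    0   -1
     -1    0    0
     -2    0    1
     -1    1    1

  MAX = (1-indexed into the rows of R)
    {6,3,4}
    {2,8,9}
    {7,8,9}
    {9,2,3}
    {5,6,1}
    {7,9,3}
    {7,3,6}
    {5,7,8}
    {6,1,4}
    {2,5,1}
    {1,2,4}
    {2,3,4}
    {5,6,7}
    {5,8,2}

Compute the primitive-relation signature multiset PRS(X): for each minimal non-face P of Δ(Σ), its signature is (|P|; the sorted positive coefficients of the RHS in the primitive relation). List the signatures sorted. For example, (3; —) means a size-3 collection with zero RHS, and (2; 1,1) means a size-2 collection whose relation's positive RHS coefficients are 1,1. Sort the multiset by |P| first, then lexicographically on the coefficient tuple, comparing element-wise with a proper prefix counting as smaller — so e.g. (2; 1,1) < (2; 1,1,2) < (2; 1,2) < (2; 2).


Δ(Σ) — 9 vertices, 15 min non-faces:

  • {2,6}:  v_{2} + v_{6} = 0 — sig = (2; —)
  • {3,5}:  v_{3} + v_{5} = 0 — sig = (2; —)
  • {4,7}:  v_{4} + v_{7} = 0 — sig = (2; —)
  • {1,3}:  v_{1} + v_{3} = v_{4} — sig = (2; 1)
  • {1,7}:  v_{1} + v_{7} = v_{5} — sig = (2; 1)
  • {1,9}:  v_{1} + v_{9} = v_{2} — sig = (2; 1)
  • {2,7}:  v_{2} + v_{7} = v_{8} — sig = (2; 1)
  • {3,8}:  v_{3} + v_{8} = v_{9} — sig = (2; 1)
  • {4,5}:  v_{4} + v_{5} = v_{1} — sig = (2; 1)
  • {4,8}:  v_{4} + v_{8} = v_{2} — sig = (2; 1)
  • {5,9}:  v_{5} + v_{9} = v_{8} — sig = (2; 1)
  • {6,8}:  v_{6} + v_{8} = v_{7} — sig = (2; 1)
  • {1,8}:  v_{1} + v_{8} = v_{2} + v_{5} — sig = (2; 1,1)
  • {4,9}:  v_{4} + v_{9} = v_{2} + v_{3} — sig = (2; 1,1)
  • {6,9}:  v_{6} + v_{9} = v_{3} + v_{7} — sig = (2; 1,1)

Signatures (|P|; sorted positive RHS coefficients), sorted:
    (2; —)
    (2; —)
    (2; —)
    (2; 1)
    (2; 1)
    (2; 1)
    (2; 1)
    (2; 1)
    (2; 1)
    (2; 1)
    (2; 1)
    (2; 1)
    (2; 1,1)
    (2; 1,1)
    (2; 1,1)


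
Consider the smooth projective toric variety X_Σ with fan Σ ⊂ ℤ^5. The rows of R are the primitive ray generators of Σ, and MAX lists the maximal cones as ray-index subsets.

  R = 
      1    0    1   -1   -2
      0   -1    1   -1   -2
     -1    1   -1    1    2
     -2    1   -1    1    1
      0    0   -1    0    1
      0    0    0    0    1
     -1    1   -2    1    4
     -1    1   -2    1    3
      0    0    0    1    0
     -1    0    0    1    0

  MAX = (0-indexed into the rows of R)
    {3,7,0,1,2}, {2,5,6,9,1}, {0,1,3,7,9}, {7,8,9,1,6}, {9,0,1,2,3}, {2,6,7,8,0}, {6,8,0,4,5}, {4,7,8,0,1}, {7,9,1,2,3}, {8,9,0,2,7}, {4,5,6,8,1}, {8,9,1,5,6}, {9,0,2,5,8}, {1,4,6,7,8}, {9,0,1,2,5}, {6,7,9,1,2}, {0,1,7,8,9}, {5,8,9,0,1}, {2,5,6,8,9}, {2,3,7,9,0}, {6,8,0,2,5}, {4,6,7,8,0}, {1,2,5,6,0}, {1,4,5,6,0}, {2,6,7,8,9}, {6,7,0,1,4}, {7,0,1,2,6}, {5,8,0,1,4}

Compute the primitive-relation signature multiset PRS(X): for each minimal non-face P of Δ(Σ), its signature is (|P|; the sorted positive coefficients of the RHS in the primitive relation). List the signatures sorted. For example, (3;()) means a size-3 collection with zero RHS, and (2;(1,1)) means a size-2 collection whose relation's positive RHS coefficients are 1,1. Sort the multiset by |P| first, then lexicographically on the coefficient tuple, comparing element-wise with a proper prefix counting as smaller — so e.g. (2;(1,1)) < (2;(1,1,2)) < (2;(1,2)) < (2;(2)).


Σ has 11 primitive collections:

  P = {2,4}:  v_{2} + v_{4} = v_{7}  so sig = (2;(1))
  P = {5,7}:  v_{5} + v_{7} = v_{6}  so sig = (2;(1))
  P = {4,9}:  v_{4} + v_{9} = v_{1} + v_{7} + v_{8}  so sig = (2;(1,1,1))
  P = {3,4}:  v_{3} + v_{4} = v_{0} + v_{1} + 2·v_{7} + v_{9}  so sig = (2;(1,1,1,2))
  P = {3,6}:  v_{3} + v_{6} = v_{1} + 2·v_{2} + v_{7}  so sig = (2;(1,1,2))
  P = {3,8}:  v_{3} + v_{8} = v_{0} + v_{7} + 2·v_{9}  so sig = (2;(1,1,2))
  P = {3,5}:  v_{3} + v_{5} = v_{1} + 2·v_{2}  so sig = (2;(1,2))
  P = {0,6,9}:  v_{0} + v_{6} + v_{9} = v_{2}  so sig = (3;(1))
  P = {1,2,8}:  v_{1} + v_{2} + v_{8} = v_{9}  so sig = (3;(1))
  P = {0,1,6,8}:  v_{0} + v_{1} + v_{6} + v_{8} = 0  so sig = (4;())
  P = {0,1,2,7,9}:  v_{0} + v_{1} + v_{2} + v_{7} + v_{9} = v_{3}  so sig = (5;(1))

so the primitive-relation signature multiset is
    |P|=2: 7 collections, coeffs (1), (1), (1,1,1), (1,1,1,2), (1,1,2), (1,1,2), (1,2)
    |P|=3: 2 collections, coeffs (1), (1)
    |P|=4: 1 collection, coeffs ()
    |P|=5: 1 collection, coeffs (1)


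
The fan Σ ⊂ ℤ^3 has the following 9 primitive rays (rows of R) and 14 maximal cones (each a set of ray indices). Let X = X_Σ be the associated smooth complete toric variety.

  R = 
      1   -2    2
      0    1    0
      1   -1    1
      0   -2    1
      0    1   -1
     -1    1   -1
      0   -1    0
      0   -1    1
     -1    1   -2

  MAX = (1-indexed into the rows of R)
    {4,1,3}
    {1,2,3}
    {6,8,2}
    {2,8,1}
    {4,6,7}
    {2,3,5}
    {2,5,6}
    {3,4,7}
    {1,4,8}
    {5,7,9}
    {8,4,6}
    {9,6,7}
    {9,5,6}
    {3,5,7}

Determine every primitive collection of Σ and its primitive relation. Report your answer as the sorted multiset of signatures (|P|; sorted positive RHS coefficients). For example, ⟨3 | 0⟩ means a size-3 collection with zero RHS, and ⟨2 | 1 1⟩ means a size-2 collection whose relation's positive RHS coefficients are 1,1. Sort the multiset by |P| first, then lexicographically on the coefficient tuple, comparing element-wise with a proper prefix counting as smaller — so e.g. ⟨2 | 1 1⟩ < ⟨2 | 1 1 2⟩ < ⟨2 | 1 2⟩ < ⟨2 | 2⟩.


Σ has 16 primitive collections:

  • {2,7}:  v_{2} + v_{7} = 0 ; sig = ⟨2 | 0⟩
  • {3,6}:  v_{3} + v_{6} = 0 ; sig = ⟨2 | 0⟩
  • {5,8}:  v_{5} + v_{8} = 0 ; sig = ⟨2 | 0⟩
  • {1,5}:  v_{1} + v_{5} = v_{3} ; sig = ⟨2 | 1⟩
  • {1,6}:  v_{1} + v_{6} = v_{8} ; sig = ⟨2 | 1⟩
  • {1,9}:  v_{1} + v_{9} = v_{7} ; sig = ⟨2 | 1⟩
  • {2,4}:  v_{2} + v_{4} = v_{8} ; sig = ⟨2 | 1⟩
  • {3,8}:  v_{3} + v_{8} = v_{1} ; sig = ⟨2 | 1⟩
  • {4,5}:  v_{4} + v_{5} = v_{7} ; sig = ⟨2 | 1⟩
  • {7,8}:  v_{7} + v_{8} = v_{4} ; sig = ⟨2 | 1⟩
  • {1,7}:  v_{1} + v_{7} = v_{3} + v_{4} ; sig = ⟨2 | 1 1⟩
  • {2,9}:  v_{2} + v_{9} = v_{5} + v_{6} ; sig = ⟨2 | 1 1⟩
  • {3,9}:  v_{3} + v_{9} = v_{5} + v_{7} ; sig = ⟨2 | 1 1⟩
  • {8,9}:  v_{8} + v_{9} = v_{6} + v_{7} ; sig = ⟨2 | 1 1⟩
  • {4,9}:  v_{4} + v_{9} = v_{6} + 2·v_{7} ; sig = ⟨2 | 1 2⟩
  • {5,6,7}:  v_{5} + v_{6} + v_{7} = v_{9} ; sig = ⟨3 | 1⟩

so the primitive-relation signature multiset is
    |P|=2: 15 collections, coeffs (), (), (), (1), (1), (1), (1), (1), (1), (1), (1,1), (1,1), (1,1), (1,1), (1,2)
    |P|=3: 1 collection, coeffs (1)


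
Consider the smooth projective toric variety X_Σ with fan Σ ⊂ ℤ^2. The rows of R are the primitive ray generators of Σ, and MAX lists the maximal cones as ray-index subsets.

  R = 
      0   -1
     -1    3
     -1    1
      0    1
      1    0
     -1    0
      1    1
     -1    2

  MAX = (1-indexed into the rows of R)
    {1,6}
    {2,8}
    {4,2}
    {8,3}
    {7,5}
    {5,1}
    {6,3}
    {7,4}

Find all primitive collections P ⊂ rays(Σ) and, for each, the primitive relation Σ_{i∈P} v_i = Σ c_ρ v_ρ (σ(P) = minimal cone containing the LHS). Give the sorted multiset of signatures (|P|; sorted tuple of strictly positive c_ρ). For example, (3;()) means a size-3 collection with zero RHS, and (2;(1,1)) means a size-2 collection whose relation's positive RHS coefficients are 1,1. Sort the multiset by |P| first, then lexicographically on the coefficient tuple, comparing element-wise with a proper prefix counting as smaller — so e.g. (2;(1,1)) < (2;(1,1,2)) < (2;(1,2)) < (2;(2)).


Minimal non-faces — 20 found among 8 rays, 8 max cones:

  P = {1,4}:  v_{1} + v_{4} = 0  so sig = (2;())
  P = {5,6}:  v_{5} + v_{6} = 0  so sig = (2;())
  P = {1,2}:  v_{1} + v_{2} = v_{8}  so sig = (2;(1))
  P = {1,3}:  v_{1} + v_{3} = v_{6}  so sig = (2;(1))
  P = {1,7}:  v_{1} + v_{7} = v_{5}  so sig = (2;(1))
  P = {1,8}:  v_{1} + v_{8} = v_{3}  so sig = (2;(1))
  P = {3,4}:  v_{3} + v_{4} = v_{8}  so sig = (2;(1))
  P = {3,5}:  v_{3} + v_{5} = v_{4}  so sig = (2;(1))
  P = {4,5}:  v_{4} + v_{5} = v_{7}  so sig = (2;(1))
  P = {4,6}:  v_{4} + v_{6} = v_{3}  so sig = (2;(1))
  P = {4,8}:  v_{4} + v_{8} = v_{2}  so sig = (2;(1))
  P = {6,7}:  v_{6} + v_{7} = v_{4}  so sig = (2;(1))
  P = {2,6}:  v_{2} + v_{6} = v_{3} + v_{8}  so sig = (2;(1,1))
  P = {2,3}:  v_{2} + v_{3} = 2·v_{8}  so sig = (2;(2))
  P = {3,7}:  v_{3} + v_{7} = 2·v_{4}  so sig = (2;(2))
  P = {5,8}:  v_{5} + v_{8} = 2·v_{4}  so sig = (2;(2))
  P = {6,8}:  v_{6} + v_{8} = 2·v_{3}  so sig = (2;(2))
  P = {2,5}:  v_{2} + v_{5} = 3·v_{4}  so sig = (2;(3))
  P = {7,8}:  v_{7} + v_{8} = 3·v_{4}  so sig = (2;(3))
  P = {2,7}:  v_{2} + v_{7} = 4·v_{4}  so sig = (2;(4))

so the primitive-relation signature multiset is
{ (2;()) ×2,  (2;(1)) ×10,  (2;(1,1)),  (2;(2)) ×4,  (2;(3)) ×2,  (2;(4)) }


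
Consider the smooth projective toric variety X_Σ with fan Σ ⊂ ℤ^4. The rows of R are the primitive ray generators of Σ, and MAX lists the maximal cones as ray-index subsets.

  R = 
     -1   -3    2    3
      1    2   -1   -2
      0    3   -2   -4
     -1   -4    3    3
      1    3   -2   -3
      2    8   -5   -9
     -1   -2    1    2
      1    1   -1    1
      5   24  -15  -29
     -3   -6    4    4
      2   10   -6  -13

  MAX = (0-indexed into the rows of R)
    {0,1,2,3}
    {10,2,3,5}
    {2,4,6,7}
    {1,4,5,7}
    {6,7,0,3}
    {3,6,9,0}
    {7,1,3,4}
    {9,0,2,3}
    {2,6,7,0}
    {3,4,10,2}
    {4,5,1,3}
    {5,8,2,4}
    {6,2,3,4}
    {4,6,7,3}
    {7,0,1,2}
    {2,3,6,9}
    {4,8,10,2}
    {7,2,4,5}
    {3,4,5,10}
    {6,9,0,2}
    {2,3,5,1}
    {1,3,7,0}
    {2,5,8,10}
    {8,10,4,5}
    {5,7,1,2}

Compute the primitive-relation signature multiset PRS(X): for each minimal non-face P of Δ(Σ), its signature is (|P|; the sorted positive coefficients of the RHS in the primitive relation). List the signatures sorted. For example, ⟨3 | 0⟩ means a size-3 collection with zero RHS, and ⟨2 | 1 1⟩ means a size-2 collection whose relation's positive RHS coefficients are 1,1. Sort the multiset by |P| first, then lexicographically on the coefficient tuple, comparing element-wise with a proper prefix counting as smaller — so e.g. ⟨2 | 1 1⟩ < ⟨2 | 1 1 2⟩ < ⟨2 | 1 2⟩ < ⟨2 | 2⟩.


|primitive collections| = 25. Relations:

  P={0,4}:  v_{0} + v_{4} = 0  ⇒ sig = ⟨2 | 0⟩
  P={1,6}:  v_{1} + v_{6} = 0  ⇒ sig = ⟨2 | 0⟩
  P={0,5}:  v_{0} + v_{5} = v_{1} + v_{2}  ⇒ sig = ⟨2 | 1 1⟩
  P={5,6}:  v_{5} + v_{6} = v_{2} + v_{4}  ⇒ sig = ⟨2 | 1 1⟩
  P={7,9}:  v_{7} + v_{9} = v_{0} + v_{6}  ⇒ sig = ⟨2 | 1 1⟩
  P={7,10}:  v_{7} + v_{10} = v_{4} + v_{5}  ⇒ sig = ⟨2 | 1 1⟩
  P={0,8}:  v_{0} + v_{8} = v_{2} + v_{5} + v_{10}  ⇒ sig = ⟨2 | 1 1 1⟩
  P={0,10}:  v_{0} + v_{10} = v_{2} + v_{3} + v_{5}  ⇒ sig = ⟨2 | 1 1 1⟩
  P={1,9}:  v_{1} + v_{9} = v_{0} + v_{2} + v_{3}  ⇒ sig = ⟨2 | 1 1 1⟩
  P={4,9}:  v_{4} + v_{9} = v_{2} + v_{3} + v_{6}  ⇒ sig = ⟨2 | 1 1 1⟩
  P={8,9}:  v_{8} + v_{9} = 3·v_{2} + v_{3} + v_{4} + v_{10}  ⇒ sig = ⟨2 | 1 1 1 3⟩
  P={1,8}:  v_{1} + v_{8} = 2·v_{5} + v_{10}  ⇒ sig = ⟨2 | 1 2⟩
  P={1,10}:  v_{1} + v_{10} = v_{3} + 2·v_{5}  ⇒ sig = ⟨2 | 1 2⟩
  P={5,9}:  v_{5} + v_{9} = 2·v_{2} + v_{3}  ⇒ sig = ⟨2 | 1 2⟩
  P={6,8}:  v_{6} + v_{8} = 2·v_{2} + 2·v_{4} + v_{10}  ⇒ sig = ⟨2 | 1 2 2⟩
  P={6,10}:  v_{6} + v_{10} = 2·v_{2} + v_{3} + 2·v_{4}  ⇒ sig = ⟨2 | 1 2 2⟩
  P={7,8}:  v_{7} + v_{8} = v_{2} + 2·v_{4} + 2·v_{5}  ⇒ sig = ⟨2 | 1 2 2⟩
  P={9,10}:  v_{9} + v_{10} = 3·v_{2} + 2·v_{3} + v_{4}  ⇒ sig = ⟨2 | 1 2 3⟩
  P={3,8}:  v_{3} + v_{8} = 2·v_{10}  ⇒ sig = ⟨2 | 2⟩
  P={2,3,7}:  v_{2} + v_{3} + v_{7} = 0  ⇒ sig = ⟨3 | 0⟩
  P={1,2,4}:  v_{1} + v_{2} + v_{4} = v_{5}  ⇒ sig = ⟨3 | 1⟩
  P={3,5,7}:  v_{3} + v_{5} + v_{7} = v_{1} + v_{4}  ⇒ sig = ⟨3 | 1 1⟩
  P={0,2,3,6}:  v_{0} + v_{2} + v_{3} + v_{6} = v_{9}  ⇒ sig = ⟨4 | 1⟩
  P={2,3,4,5}:  v_{2} + v_{3} + v_{4} + v_{5} = v_{10}  ⇒ sig = ⟨4 | 1⟩
  P={2,4,5,10}:  v_{2} + v_{4} + v_{5} + v_{10} = v_{8}  ⇒ sig = ⟨4 | 1⟩

Signatures (|P|; sorted positive RHS coefficients), sorted:
    |P|=2: 19 collections, coeffs (), (), (1,1), (1,1), (1,1), (1,1), (1,1,1), (1,1,1), (1,1,1), (1,1,1), (1,1,1,3), (1,2), (1,2), (1,2), (1,2,2), (1,2,2), (1,2,2), (1,2,3), (2)
    |P|=3: 3 collections, coeffs (), (1), (1,1)
    |P|=4: 3 collections, coeffs (1), (1), (1)


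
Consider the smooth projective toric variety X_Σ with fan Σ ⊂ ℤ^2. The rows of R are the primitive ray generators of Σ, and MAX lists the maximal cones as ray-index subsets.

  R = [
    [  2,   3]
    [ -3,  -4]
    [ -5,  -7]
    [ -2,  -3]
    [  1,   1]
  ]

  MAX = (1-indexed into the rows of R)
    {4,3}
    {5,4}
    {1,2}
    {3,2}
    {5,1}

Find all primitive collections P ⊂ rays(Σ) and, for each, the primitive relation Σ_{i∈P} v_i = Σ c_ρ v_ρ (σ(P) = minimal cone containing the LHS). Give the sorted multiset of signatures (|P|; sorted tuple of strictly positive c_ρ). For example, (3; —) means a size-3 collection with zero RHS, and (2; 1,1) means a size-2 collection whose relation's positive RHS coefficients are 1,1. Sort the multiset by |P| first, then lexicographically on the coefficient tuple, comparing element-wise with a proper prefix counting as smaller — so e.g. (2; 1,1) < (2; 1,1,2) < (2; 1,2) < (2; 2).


|primitive collections| = 5. Relations:

  • {1,4}:  v_{1} + v_{4} = 0 ; sig = (2; —)
  • {1,3}:  v_{1} + v_{3} = v_{2} ; sig = (2; 1)
  • {2,4}:  v_{2} + v_{4} = v_{3} ; sig = (2; 1)
  • {2,5}:  v_{2} + v_{5} = v_{4} ; sig = (2; 1)
  • {3,5}:  v_{3} + v_{5} = 2·v_{4} ; sig = (2; 2)

so the primitive-relation signature multiset is
    (2; —)
    (2; 1)
    (2; 1)
    (2; 1)
    (2; 2)


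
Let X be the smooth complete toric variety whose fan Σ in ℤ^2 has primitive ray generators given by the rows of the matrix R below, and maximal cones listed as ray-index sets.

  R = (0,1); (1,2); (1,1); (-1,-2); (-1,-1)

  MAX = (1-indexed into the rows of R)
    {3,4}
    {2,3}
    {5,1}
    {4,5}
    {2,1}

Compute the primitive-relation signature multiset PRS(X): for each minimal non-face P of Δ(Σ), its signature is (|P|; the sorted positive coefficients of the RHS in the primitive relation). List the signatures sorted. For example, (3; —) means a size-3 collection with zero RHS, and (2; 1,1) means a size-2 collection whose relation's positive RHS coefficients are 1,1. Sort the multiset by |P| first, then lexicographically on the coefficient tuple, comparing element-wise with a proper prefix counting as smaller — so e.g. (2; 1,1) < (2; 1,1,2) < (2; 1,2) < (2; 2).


5 collections generate NE(X_Σ); each relation:

  • {2,4}:  v_{2} + v_{4} = 0  ⟹  sig = (2; —)
  • {3,5}:  v_{3} + v_{5} = 0  ⟹  sig = (2; —)
  • {1,3}:  v_{1} + v_{3} = v_{2}  ⟹  sig = (2; 1)
  • {1,4}:  v_{1} + v_{4} = v_{5}  ⟹  sig = (2; 1)
  • {2,5}:  v_{2} + v_{5} = v_{1}  ⟹  sig = (2; 1)

Hence PRS(X_Σ) =
    (2; —)
    (2; —)
    (2; 1)
    (2; 1)
    (2; 1)


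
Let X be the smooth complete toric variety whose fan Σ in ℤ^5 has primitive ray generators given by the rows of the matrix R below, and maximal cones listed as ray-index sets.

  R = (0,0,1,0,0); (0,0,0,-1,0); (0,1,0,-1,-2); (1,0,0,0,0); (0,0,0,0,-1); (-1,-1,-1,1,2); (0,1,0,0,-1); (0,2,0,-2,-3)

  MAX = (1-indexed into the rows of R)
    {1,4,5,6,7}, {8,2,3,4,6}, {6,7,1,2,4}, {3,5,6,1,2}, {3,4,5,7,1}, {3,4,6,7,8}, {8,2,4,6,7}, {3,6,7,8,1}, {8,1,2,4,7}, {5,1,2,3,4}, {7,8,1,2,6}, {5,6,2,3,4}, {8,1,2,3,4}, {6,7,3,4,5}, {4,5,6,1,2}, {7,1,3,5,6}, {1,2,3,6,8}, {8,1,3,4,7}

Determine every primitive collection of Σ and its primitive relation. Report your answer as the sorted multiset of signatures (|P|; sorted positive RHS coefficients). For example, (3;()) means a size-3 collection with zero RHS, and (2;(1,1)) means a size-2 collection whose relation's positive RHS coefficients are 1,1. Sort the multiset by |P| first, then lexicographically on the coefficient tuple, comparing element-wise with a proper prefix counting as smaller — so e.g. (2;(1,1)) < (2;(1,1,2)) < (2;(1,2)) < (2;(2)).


5 minimal non-faces of Δ(Σ) (on 8 rays):

  {5,8}:  v_{5} + v_{8} = 2·v_{3} ; sig = (2;(2))
  {2,3,7}:  v_{2} + v_{3} + v_{7} = v_{8} ; sig = (3;(1))
  {2,5,7}:  v_{2} + v_{5} + v_{7} = v_{3} ; sig = (3;(1))
  {1,3,4,6}:  v_{1} + v_{3} + v_{4} + v_{6} = 0 ; sig = (4;())
  {1,4,6,8}:  v_{1} + v_{4} + v_{6} + v_{8} = v_{2} + v_{7} ; sig = (4;(1,1))

so the primitive-relation signature multiset is
    |P|=2: 1 collection, coeffs (2)
    |P|=3: 2 collections, coeffs (1), (1)
    |P|=4: 2 collections, coeffs (), (1,1)


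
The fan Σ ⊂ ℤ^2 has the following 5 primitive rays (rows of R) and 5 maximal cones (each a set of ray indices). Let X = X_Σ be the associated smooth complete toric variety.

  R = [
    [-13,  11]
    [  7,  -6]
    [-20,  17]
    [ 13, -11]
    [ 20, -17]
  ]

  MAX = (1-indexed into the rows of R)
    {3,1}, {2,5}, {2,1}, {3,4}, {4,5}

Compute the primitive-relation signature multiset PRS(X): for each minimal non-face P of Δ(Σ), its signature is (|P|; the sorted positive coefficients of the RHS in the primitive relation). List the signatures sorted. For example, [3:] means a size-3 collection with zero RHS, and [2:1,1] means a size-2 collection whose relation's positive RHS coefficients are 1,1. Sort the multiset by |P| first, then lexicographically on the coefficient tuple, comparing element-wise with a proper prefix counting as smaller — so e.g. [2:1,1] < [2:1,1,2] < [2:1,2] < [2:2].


Δ(Σ) — 5 vertices, 5 min non-faces:

  {1,4}:  v_{1} + v_{4} = 0  so sig = [2:]
  {3,5}:  v_{3} + v_{5} = 0  so sig = [2:]
  {1,5}:  v_{1} + v_{5} = v_{2}  so sig = [2:1]
  {2,3}:  v_{2} + v_{3} = v_{1}  so sig = [2:1]
  {2,4}:  v_{2} + v_{4} = v_{5}  so sig = [2:1]

so the primitive-relation signature multiset is
    |P|=2: 5 collections, coeffs (), (), (1), (1), (1)


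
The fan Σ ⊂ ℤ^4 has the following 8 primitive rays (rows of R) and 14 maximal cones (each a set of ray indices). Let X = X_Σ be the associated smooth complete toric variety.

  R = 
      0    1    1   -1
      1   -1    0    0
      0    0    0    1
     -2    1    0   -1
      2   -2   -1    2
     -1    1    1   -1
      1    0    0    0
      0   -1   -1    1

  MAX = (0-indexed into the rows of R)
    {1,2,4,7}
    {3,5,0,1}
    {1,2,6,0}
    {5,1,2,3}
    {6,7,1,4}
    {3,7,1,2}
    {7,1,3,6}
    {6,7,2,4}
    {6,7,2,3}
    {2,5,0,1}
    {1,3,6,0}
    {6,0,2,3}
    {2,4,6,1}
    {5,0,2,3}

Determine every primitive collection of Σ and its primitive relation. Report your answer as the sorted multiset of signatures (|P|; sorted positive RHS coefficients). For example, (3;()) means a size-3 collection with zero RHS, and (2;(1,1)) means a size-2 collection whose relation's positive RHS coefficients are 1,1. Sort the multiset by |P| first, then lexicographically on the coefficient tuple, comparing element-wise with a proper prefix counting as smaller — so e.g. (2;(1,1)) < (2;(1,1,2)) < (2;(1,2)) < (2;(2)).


Δ(Σ) — 8 vertices, 9 min non-faces:

  P={0,7}:  v_{0} + v_{7} = 0 — sig = (2;())
  P={3,4}:  v_{3} + v_{4} = v_{7} — sig = (2;(1))
  P={5,6}:  v_{5} + v_{6} = v_{0} — sig = (2;(1))
  P={4,5}:  v_{4} + v_{5} = v_{1} + v_{2} — sig = (2;(1,1))
  P={0,4}:  v_{0} + v_{4} = v_{1} + v_{2} + v_{6} — sig = (2;(1,1,1))
  P={5,7}:  v_{5} + v_{7} = v_{1} + v_{2} + v_{3} — sig = (2;(1,1,1))
  P={1,2,3,6}:  v_{1} + v_{2} + v_{3} + v_{6} = 0 — sig = (4;())
  P={0,1,2,3}:  v_{0} + v_{1} + v_{2} + v_{3} = v_{5} — sig = (4;(1))
  P={1,2,6,7}:  v_{1} + v_{2} + v_{6} + v_{7} = v_{4} — sig = (4;(1))

Sorted signature multiset PRS(X):
    (2;())
    (2;(1))
    (2;(1))
    (2;(1,1))
    (2;(1,1,1))
    (2;(1,1,1))
    (4;())
    (4;(1))
    (4;(1))


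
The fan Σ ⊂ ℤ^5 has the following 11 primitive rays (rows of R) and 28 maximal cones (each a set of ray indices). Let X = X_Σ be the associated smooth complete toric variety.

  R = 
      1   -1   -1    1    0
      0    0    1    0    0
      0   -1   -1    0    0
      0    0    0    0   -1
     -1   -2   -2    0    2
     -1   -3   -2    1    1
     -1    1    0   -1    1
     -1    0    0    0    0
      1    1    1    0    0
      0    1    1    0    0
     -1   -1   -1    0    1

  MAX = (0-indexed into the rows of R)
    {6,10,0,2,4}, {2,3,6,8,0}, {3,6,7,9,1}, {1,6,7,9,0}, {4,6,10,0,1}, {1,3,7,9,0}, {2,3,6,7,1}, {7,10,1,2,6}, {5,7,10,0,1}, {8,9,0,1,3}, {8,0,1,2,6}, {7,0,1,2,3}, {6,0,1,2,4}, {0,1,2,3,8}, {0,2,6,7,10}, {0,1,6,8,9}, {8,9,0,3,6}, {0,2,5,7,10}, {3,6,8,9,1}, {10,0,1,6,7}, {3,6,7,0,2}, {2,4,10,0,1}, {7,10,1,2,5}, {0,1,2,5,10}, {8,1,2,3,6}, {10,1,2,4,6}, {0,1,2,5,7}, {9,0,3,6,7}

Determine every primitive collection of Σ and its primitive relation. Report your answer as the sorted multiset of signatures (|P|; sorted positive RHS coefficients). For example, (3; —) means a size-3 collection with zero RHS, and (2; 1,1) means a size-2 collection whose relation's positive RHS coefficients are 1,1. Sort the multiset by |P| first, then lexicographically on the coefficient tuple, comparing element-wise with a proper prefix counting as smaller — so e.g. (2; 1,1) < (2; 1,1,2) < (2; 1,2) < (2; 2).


18 minimal non-faces of Δ(Σ) (on 11 rays):

  P = {2,9}:  v_{2} + v_{9} = 0 — sig = (2; —)
  P = {7,8}:  v_{7} + v_{8} = v_{9} — sig = (2; 1)
  P = {3,4}:  v_{3} + v_{4} = v_{2} + v_{10} — sig = (2; 1,1)
  P = {3,10}:  v_{3} + v_{10} = v_{2} + v_{7} — sig = (2; 1,1)
  P = {5,8}:  v_{5} + v_{8} = v_{0} + v_{1} + v_{10} — sig = (2; 1,1,1)
  P = {8,10}:  v_{8} + v_{10} = v_{0} + v_{1} + v_{6} — sig = (2; 1,1,1)
  P = {4,9}:  v_{4} + v_{9} = v_{0} + v_{1} + v_{6} + v_{10} — sig = (2; 1,1,1,1)
  P = {5,9}:  v_{5} + v_{9} = v_{0} + v_{1} + v_{7} + v_{10} — sig = (2; 1,1,1,1)
  P = {9,10}:  v_{9} + v_{10} = v_{0} + v_{1} + v_{6} + v_{7} — sig = (2; 1,1,1,1)
  P = {4,5}:  v_{4} + v_{5} = v_{0} + v_{1} + v_{2} + 3·v_{10} — sig = (2; 1,1,1,3)
  P = {3,5}:  v_{3} + v_{5} = v_{0} + v_{1} + 2·v_{2} + 2·v_{7} — sig = (2; 1,1,2,2)
  P = {4,8}:  v_{4} + v_{8} = 2·v_{0} + 2·v_{1} + v_{2} + 2·v_{6} — sig = (2; 1,2,2,2)
  P = {4,7}:  v_{4} + v_{7} = 2·v_{10} — sig = (2; 2)
  P = {5,6}:  v_{5} + v_{6} = 2·v_{10} — sig = (2; 2)
  P = {0,1,3,6}:  v_{0} + v_{1} + v_{3} + v_{6} = 0 — sig = (4; —)
  P = {0,1,2,6,7}:  v_{0} + v_{1} + v_{2} + v_{6} + v_{7} = v_{10} — sig = (5; 1)
  P = {0,1,2,6,10}:  v_{0} + v_{1} + v_{2} + v_{6} + v_{10} = v_{4} — sig = (5; 1)
  P = {0,1,2,7,10}:  v_{0} + v_{1} + v_{2} + v_{7} + v_{10} = v_{5} — sig = (5; 1)

so the primitive-relation signature multiset is
{ (2; —),  (2; 1),  (2; 1,1) ×2,  (2; 1,1,1) ×2,  (2; 1,1,1,1) ×3,  (2; 1,1,1,3),  (2; 1,1,2,2),  (2; 1,2,2,2),  (2; 2) ×2,  (4; —),  (5; 1) ×3 }


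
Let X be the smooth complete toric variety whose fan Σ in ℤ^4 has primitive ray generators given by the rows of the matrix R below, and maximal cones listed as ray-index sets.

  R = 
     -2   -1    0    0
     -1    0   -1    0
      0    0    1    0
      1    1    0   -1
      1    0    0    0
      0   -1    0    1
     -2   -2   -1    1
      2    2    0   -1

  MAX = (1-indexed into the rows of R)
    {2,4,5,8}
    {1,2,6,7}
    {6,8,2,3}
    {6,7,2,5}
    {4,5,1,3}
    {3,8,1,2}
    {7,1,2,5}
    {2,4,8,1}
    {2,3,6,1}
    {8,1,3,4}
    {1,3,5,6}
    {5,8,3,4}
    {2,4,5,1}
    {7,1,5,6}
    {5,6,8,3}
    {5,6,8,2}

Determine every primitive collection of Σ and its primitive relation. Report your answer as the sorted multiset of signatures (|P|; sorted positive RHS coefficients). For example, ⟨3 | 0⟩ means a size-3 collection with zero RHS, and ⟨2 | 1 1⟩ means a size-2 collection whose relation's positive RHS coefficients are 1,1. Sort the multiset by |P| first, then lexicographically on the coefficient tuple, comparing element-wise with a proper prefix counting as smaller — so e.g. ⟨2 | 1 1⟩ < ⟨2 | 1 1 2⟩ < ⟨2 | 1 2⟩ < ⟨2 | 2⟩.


|primitive collections| = 9. Relations:

  P={4,6}:  v_{4} + v_{6} = v_{5}  ⟹  sig = ⟨2 | 1⟩
  P={3,7}:  v_{3} + v_{7} = v_{1} + v_{6}  ⟹  sig = ⟨2 | 1 1⟩
  P={7,8}:  v_{7} + v_{8} = v_{2} + v_{5}  ⟹  sig = ⟨2 | 1 1⟩
  P={4,7}:  v_{4} + v_{7} = v_{1} + v_{2} + 2·v_{5}  ⟹  sig = ⟨2 | 1 1 2⟩
  P={1,6,8}:  v_{1} + v_{6} + v_{8} = 0  ⟹  sig = ⟨3 | 0⟩
  P={2,3,5}:  v_{2} + v_{3} + v_{5} = 0  ⟹  sig = ⟨3 | 0⟩
  P={1,5,8}:  v_{1} + v_{5} + v_{8} = v_{4}  ⟹  sig = ⟨3 | 1⟩
  P={2,3,4}:  v_{2} + v_{3} + v_{4} = v_{1} + v_{8}  ⟹  sig = ⟨3 | 1 1⟩
  P={1,2,5,6}:  v_{1} + v_{2} + v_{5} + v_{6} = v_{7}  ⟹  sig = ⟨4 | 1⟩

so the primitive-relation signature multiset is
    |P|=2: 4 collections, coeffs (1), (1,1), (1,1), (1,1,2)
    |P|=3: 4 collections, coeffs (), (), (1), (1,1)
    |P|=4: 1 collection, coeffs (1)


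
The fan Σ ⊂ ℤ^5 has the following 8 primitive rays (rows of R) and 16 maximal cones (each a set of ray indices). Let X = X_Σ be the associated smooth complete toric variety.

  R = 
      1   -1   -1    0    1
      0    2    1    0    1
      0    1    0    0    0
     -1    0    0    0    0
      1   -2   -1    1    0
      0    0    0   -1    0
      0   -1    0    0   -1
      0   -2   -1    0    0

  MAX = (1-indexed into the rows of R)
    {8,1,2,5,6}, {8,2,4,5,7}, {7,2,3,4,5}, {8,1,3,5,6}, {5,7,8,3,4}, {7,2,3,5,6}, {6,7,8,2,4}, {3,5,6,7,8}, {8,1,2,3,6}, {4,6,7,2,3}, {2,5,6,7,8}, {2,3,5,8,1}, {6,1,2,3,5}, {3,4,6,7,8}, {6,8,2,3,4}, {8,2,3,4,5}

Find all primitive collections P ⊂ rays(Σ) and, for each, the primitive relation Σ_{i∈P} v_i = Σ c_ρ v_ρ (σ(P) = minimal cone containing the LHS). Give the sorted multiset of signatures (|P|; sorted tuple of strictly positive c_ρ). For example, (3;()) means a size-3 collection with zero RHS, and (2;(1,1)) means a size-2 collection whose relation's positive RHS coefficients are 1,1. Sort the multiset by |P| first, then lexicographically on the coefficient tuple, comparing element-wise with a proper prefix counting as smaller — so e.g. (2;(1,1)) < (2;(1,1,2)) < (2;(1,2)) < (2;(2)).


5 collections generate NE(X_Σ); each relation:

  P = {1,7}:  v_{1} + v_{7} = v_{5} + v_{6} ; sig = (2;(1,1))
  P = {1,4}:  v_{1} + v_{4} = v_{2} + v_{3} + 2·v_{8} ; sig = (2;(1,1,2))
  P = {4,5,6}:  v_{4} + v_{5} + v_{6} = v_{8} ; sig = (3;(1))
  P = {2,3,7,8}:  v_{2} + v_{3} + v_{7} + v_{8} = 0 ; sig = (4;())
  P = {2,3,5,6,8}:  v_{2} + v_{3} + v_{5} + v_{6} + v_{8} = v_{1} ; sig = (5;(1))

so the primitive-relation signature multiset is
[(2;(1,1)), (2;(1,1,2)), (3;(1)), (4;()), (5;(1))]


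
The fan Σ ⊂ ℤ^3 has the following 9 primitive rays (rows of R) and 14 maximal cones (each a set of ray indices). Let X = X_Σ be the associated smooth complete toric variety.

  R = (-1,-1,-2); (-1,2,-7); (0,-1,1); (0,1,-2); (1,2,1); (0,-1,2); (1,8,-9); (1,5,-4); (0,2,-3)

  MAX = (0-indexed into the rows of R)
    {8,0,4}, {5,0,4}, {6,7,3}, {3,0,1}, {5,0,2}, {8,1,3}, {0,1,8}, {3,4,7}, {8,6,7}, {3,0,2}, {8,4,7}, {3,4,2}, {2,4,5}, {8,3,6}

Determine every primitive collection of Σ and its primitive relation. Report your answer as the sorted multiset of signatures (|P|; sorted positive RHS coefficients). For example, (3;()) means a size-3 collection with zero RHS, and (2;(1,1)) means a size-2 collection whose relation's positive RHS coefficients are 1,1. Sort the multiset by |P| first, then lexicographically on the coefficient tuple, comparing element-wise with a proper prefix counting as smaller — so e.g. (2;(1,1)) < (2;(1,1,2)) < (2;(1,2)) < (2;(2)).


Minimal non-faces — 20 found among 9 rays, 14 max cones:

  {3,5}:  v_{3} + v_{5} = 0 — sig = (2;())
  {2,8}:  v_{2} + v_{8} = v_{3} — sig = (2;(1))
  {1,5}:  v_{1} + v_{5} = v_{0} + v_{8} — sig = (2;(1,1))
  {5,6}:  v_{5} + v_{6} = v_{7} + v_{8} — sig = (2;(1,1))
  {5,7}:  v_{5} + v_{7} = v_{4} + v_{8} — sig = (2;(1,1))
  {5,8}:  v_{5} + v_{8} = v_{0} + v_{4} — sig = (2;(1,1))
  {1,2}:  v_{1} + v_{2} = v_{0} + 2·v_{3} — sig = (2;(1,2))
  {2,6}:  v_{2} + v_{6} = 2·v_{3} + v_{7} — sig = (2;(1,2))
  {2,7}:  v_{2} + v_{7} = 2·v_{3} + v_{4} — sig = (2;(1,2))
  {0,6}:  v_{0} + v_{6} = v_{3} + 3·v_{8} — sig = (2;(1,3))
  {1,7}:  v_{1} + v_{7} = v_{3} + 3·v_{8} — sig = (2;(1,3))
  {0,7}:  v_{0} + v_{7} = 2·v_{8} — sig = (2;(2))
  {1,4}:  v_{1} + v_{4} = 2·v_{8} — sig = (2;(2))
  {4,6}:  v_{4} + v_{6} = 2·v_{7} — sig = (2;(2))
  {1,6}:  v_{1} + v_{6} = 2·v_{3} + 4·v_{8} — sig = (2;(2,4))
  {0,2,4}:  v_{0} + v_{2} + v_{4} = 0 — sig = (3;())
  {0,3,4}:  v_{0} + v_{3} + v_{4} = v_{8} — sig = (3;(1))
  {0,3,8}:  v_{0} + v_{3} + v_{8} = v_{1} — sig = (3;(1))
  {3,4,8}:  v_{3} + v_{4} + v_{8} = v_{7} — sig = (3;(1))
  {3,7,8}:  v_{3} + v_{7} + v_{8} = v_{6} — sig = (3;(1))

so the primitive-relation signature multiset is
    (2;())
    (2;(1))
    (2;(1,1))
    (2;(1,1))
    (2;(1,1))
    (2;(1,1))
    (2;(1,2))
    (2;(1,2))
    (2;(1,2))
    (2;(1,3))
    (2;(1,3))
    (2;(2))
    (2;(2))
    (2;(2))
    (2;(2,4))
    (3;())
    (3;(1))
    (3;(1))
    (3;(1))
    (3;(1))


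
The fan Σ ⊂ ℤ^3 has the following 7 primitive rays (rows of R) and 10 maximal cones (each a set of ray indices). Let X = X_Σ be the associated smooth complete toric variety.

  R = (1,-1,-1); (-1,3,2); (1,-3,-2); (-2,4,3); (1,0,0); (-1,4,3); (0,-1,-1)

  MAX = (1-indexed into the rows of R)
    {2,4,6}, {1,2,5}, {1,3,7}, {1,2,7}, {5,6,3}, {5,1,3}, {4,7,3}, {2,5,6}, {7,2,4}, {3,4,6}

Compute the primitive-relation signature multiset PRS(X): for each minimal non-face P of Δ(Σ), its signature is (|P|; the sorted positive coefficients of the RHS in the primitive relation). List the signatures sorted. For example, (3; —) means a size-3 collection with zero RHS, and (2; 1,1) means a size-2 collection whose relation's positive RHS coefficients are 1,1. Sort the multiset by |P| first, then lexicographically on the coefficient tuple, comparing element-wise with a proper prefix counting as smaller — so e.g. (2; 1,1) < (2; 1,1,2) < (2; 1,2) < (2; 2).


Minimal non-faces — 6 found among 7 rays, 10 max cones:

  {2,3}:  v_{2} + v_{3} = 0  so sig = (2; —)
  {1,4}:  v_{1} + v_{4} = v_{2}  so sig = (2; 1)
  {4,5}:  v_{4} + v_{5} = v_{6}  so sig = (2; 1)
  {5,7}:  v_{5} + v_{7} = v_{1}  so sig = (2; 1)
  {6,7}:  v_{6} + v_{7} = v_{2}  so sig = (2; 1)
  {1,6}:  v_{1} + v_{6} = v_{2} + v_{5}  so sig = (2; 1,1)

Sorted signature multiset PRS(X):
{ (2; —),  (2; 1) ×4,  (2; 1,1) }


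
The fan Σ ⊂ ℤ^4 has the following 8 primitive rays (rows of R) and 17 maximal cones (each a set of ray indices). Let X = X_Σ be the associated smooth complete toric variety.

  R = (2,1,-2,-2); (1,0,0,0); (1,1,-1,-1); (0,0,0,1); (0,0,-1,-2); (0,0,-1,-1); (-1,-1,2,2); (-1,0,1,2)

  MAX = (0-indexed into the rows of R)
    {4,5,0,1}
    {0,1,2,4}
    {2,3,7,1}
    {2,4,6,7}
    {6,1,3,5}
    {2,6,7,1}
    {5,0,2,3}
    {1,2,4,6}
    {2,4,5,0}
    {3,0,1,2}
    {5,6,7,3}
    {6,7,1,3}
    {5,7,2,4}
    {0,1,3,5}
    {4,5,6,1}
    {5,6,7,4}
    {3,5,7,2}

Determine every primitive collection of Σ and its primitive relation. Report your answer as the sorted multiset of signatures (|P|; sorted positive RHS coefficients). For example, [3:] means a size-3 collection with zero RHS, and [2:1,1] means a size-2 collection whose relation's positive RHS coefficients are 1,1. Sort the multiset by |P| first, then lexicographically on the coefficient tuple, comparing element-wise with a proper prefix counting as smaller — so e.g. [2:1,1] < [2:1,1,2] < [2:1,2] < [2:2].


Σ has 8 primitive collections:

  {0,6}:  v_{0} + v_{6} = v_{1}  ⇒ sig = [2:1]
  {3,4}:  v_{3} + v_{4} = v_{5}  ⇒ sig = [2:1]
  {0,7}:  v_{0} + v_{7} = v_{2} + v_{3}  ⇒ sig = [2:1,1]
  {1,4,7}:  v_{1} + v_{4} + v_{7} = 0  ⇒ sig = [3:]
  {2,5,6}:  v_{2} + v_{5} + v_{6} = 0  ⇒ sig = [3:]
  {1,2,5}:  v_{1} + v_{2} + v_{5} = v_{0}  ⇒ sig = [3:1]
  {1,5,7}:  v_{1} + v_{5} + v_{7} = v_{3}  ⇒ sig = [3:1]
  {2,3,6}:  v_{2} + v_{3} + v_{6} = v_{1} + v_{7}  ⇒ sig = [3:1,1]

Signatures (|P|; sorted positive RHS coefficients), sorted:
    [2:1]
    [2:1]
    [2:1,1]
    [3:]
    [3:]
    [3:1]
    [3:1]
    [3:1,1]


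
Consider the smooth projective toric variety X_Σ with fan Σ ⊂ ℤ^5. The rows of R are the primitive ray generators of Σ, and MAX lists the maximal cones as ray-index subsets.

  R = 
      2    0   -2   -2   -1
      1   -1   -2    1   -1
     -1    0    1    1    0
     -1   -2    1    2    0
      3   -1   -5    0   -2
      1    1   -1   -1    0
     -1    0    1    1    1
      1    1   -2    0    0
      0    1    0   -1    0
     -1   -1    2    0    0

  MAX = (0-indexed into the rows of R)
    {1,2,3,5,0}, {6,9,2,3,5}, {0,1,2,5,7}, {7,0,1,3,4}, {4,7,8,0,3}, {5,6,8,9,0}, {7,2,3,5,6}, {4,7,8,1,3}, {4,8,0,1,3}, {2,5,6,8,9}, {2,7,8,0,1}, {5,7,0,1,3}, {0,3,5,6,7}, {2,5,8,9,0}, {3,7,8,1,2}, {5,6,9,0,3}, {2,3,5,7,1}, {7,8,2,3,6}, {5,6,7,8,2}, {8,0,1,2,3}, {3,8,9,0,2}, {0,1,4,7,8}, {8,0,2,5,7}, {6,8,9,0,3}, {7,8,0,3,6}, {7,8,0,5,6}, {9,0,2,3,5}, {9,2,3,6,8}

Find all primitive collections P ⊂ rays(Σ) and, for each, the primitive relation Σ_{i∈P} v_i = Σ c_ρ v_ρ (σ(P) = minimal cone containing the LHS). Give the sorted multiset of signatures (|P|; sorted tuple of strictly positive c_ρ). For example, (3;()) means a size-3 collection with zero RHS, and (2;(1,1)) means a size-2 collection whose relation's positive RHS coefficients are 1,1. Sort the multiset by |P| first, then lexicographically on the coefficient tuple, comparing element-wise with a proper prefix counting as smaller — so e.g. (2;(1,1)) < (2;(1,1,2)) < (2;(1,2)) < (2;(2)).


Δ(Σ) — 10 vertices, 12 min non-faces:

  P = {7,9}:  v_{7} + v_{9} = 0 — sig = (2;())
  P = {1,6}:  v_{1} + v_{6} = v_{3} + v_{7} — sig = (2;(1,1))
  P = {1,9}:  v_{1} + v_{9} = v_{0} + v_{2} + v_{3} — sig = (2;(1,1,1))
  P = {4,5}:  v_{4} + v_{5} = v_{0} + v_{1} + v_{7} — sig = (2;(1,1,1))
  P = {4,9}:  v_{4} + v_{9} = v_{0} + v_{1} + v_{3} + v_{8} — sig = (2;(1,1,1,1))
  P = {4,6}:  v_{4} + v_{6} = v_{0} + 2·v_{3} + 2·v_{7} + v_{8} — sig = (2;(1,1,2,2))
  P = {2,4}:  v_{2} + v_{4} = 2·v_{1} + v_{8} — sig = (2;(1,2))
  P = {0,2,6}:  v_{0} + v_{2} + v_{6} = 0 — sig = (3;())
  P = {3,5,8}:  v_{3} + v_{5} + v_{8} = 0 — sig = (3;())
  P = {1,5,8}:  v_{1} + v_{5} + v_{8} = v_{0} + v_{2} + v_{7} — sig = (3;(1,1,1))
  P = {0,2,3,7}:  v_{0} + v_{2} + v_{3} + v_{7} = v_{1} — sig = (4;(1))
  P = {0,1,3,7,8}:  v_{0} + v_{1} + v_{3} + v_{7} + v_{8} = v_{4} — sig = (5;(1))

Hence PRS(X_Σ) =
[(2;()), (2;(1,1)), (2;(1,1,1)), (2;(1,1,1)), (2;(1,1,1,1)), (2;(1,1,2,2)), (2;(1,2)), (3;()), (3;()), (3;(1,1,1)), (4;(1)), (5;(1))]


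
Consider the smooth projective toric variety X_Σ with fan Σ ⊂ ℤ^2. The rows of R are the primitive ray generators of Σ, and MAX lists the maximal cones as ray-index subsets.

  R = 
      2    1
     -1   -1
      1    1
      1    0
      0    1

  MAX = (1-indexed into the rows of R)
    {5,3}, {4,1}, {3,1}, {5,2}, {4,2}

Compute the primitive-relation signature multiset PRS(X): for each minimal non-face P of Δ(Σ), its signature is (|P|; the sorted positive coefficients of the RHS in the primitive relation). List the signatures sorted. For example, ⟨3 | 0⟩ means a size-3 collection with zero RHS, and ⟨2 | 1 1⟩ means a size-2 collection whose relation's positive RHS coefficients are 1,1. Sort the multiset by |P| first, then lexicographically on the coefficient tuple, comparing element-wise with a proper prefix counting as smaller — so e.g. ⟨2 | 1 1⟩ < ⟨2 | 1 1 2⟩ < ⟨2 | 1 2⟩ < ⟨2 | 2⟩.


|primitive collections| = 5. Relations:

  P={2,3}:  v_{2} + v_{3} = 0  so sig = ⟨2 | 0⟩
  P={1,2}:  v_{1} + v_{2} = v_{4}  so sig = ⟨2 | 1⟩
  P={3,4}:  v_{3} + v_{4} = v_{1}  so sig = ⟨2 | 1⟩
  P={4,5}:  v_{4} + v_{5} = v_{3}  so sig = ⟨2 | 1⟩
  P={1,5}:  v_{1} + v_{5} = 2·v_{3}  so sig = ⟨2 | 2⟩

Sorted signature multiset PRS(X):
{ ⟨2 | 0⟩,  ⟨2 | 1⟩ ×3,  ⟨2 | 2⟩ }


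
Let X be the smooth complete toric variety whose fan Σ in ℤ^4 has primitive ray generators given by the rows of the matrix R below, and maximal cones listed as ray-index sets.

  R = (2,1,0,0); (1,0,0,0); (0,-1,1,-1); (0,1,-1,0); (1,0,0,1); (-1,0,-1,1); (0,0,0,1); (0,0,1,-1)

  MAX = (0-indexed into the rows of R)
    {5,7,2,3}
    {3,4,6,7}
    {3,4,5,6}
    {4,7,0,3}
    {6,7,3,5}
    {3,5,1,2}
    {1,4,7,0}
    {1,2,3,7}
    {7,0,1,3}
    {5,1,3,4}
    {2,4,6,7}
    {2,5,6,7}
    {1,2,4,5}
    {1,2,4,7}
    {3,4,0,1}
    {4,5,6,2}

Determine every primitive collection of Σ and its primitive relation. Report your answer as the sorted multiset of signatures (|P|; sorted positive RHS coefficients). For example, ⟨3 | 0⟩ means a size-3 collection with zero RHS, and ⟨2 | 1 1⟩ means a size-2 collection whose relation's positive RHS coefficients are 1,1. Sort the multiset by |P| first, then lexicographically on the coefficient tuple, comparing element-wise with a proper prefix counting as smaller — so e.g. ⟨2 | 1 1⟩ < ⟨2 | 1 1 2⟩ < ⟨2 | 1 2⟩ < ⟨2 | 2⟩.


Δ(Σ) — 8 vertices, 9 min non-faces:

  {1,6}:  v_{1} + v_{6} = v_{4} ; sig = ⟨2 | 1⟩
  {0,5}:  v_{0} + v_{5} = v_{3} + v_{4} ; sig = ⟨2 | 1 1⟩
  {0,6}:  v_{0} + v_{6} = v_{3} + 2·v_{4} + v_{7} ; sig = ⟨2 | 1 1 2⟩
  {0,2}:  v_{0} + v_{2} = 2·v_{1} + v_{7} ; sig = ⟨2 | 1 2⟩
  {1,5,7}:  v_{1} + v_{5} + v_{7} = 0 ; sig = ⟨3 | 0⟩
  {2,3,6}:  v_{2} + v_{3} + v_{6} = 0 ; sig = ⟨3 | 0⟩
  {2,3,4}:  v_{2} + v_{3} + v_{4} = v_{1} ; sig = ⟨3 | 1⟩
  {4,5,7}:  v_{4} + v_{5} + v_{7} = v_{6} ; sig = ⟨3 | 1⟩
  {1,3,4,7}:  v_{1} + v_{3} + v_{4} + v_{7} = v_{0} ; sig = ⟨4 | 1⟩

so the primitive-relation signature multiset is
{ ⟨2 | 1⟩,  ⟨2 | 1 1⟩,  ⟨2 | 1 1 2⟩,  ⟨2 | 1 2⟩,  ⟨3 | 0⟩ ×2,  ⟨3 | 1⟩ ×2,  ⟨4 | 1⟩ }


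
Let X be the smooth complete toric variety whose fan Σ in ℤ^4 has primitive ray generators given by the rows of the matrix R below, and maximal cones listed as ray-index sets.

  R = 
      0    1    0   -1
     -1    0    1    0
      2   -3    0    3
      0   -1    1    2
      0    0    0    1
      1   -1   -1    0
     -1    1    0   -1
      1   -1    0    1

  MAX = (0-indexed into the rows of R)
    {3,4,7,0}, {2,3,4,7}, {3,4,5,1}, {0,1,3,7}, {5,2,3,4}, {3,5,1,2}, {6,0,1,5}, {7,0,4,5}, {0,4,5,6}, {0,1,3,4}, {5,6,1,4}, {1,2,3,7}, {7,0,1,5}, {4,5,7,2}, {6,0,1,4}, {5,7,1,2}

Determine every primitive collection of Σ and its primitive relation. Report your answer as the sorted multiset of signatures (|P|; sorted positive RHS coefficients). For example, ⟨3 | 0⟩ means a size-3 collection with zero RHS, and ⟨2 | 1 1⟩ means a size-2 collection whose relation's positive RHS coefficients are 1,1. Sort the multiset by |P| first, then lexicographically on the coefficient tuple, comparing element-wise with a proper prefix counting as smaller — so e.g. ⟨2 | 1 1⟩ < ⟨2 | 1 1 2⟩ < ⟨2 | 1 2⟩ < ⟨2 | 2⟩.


Σ has 9 primitive collections:

  • {6,7}:  v_{6} + v_{7} = 0  so sig = ⟨2 | 0⟩
  • {2,6}:  v_{2} + v_{6} = v_{3} + v_{5}  so sig = ⟨2 | 1 1⟩
  • {3,6}:  v_{3} + v_{6} = v_{1} + v_{4}  so sig = ⟨2 | 1 1⟩
  • {0,2}:  v_{0} + v_{2} = 2·v_{7}  so sig = ⟨2 | 2⟩
  • {0,3,5}:  v_{0} + v_{3} + v_{5} = v_{7}  so sig = ⟨3 | 1⟩
  • {1,4,7}:  v_{1} + v_{4} + v_{7} = v_{3}  so sig = ⟨3 | 1⟩
  • {3,5,7}:  v_{3} + v_{5} + v_{7} = v_{2}  so sig = ⟨3 | 1⟩
  • {1,2,4}:  v_{1} + v_{2} + v_{4} = 2·v_{3} + v_{5}  so sig = ⟨3 | 1 2⟩
  • {0,1,4,5}:  v_{0} + v_{1} + v_{4} + v_{5} = 0  so sig = ⟨4 | 0⟩

Hence PRS(X_Σ) =
    ⟨2 | 0⟩
    ⟨2 | 1 1⟩
    ⟨2 | 1 1⟩
    ⟨2 | 2⟩
    ⟨3 | 1⟩
    ⟨3 | 1⟩
    ⟨3 | 1⟩
    ⟨3 | 1 2⟩
    ⟨4 | 0⟩
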